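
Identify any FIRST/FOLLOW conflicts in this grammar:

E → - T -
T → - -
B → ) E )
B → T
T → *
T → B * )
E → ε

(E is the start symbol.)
No FIRST/FOLLOW conflicts.

A FIRST/FOLLOW conflict occurs when a non-terminal N has a nullable alternative N → β (β ⇒* ε) and another alternative N → α with FIRST(α) ∩ FOLLOW(N) ≠ ∅: on such a lookahead the parser cannot decide between expanding α and letting N vanish via β.

Nullable non-terminals: E.

E: nullable alternative(s) E → ε; FOLLOW(E) = { $, ')' }
  E → - T -: FIRST \ {ε} = { '-' } — disjoint from FOLLOW(E)
  E → ε: FIRST \ {ε} = { } — this is the only nullable alternative, skip

B, T have no nullable alternative, so no FIRST/FOLLOW check is needed there.

No FIRST/FOLLOW conflicts found.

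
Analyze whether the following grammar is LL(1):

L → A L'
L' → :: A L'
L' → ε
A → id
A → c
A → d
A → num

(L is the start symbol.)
A grammar is LL(1) if for each non-terminal N with multiple productions, the predict sets of those productions are pairwise disjoint, where PREDICT(N → α) = (FIRST(α) \ {ε}) ∪ (FOLLOW(N) if α ⇒* ε).

Relevant sets:
  FOLLOW(L') = { $ }

For L':
  PREDICT(L' → :: A L') = { '::' }
  PREDICT(L' → ε) = { $ }
For A:
  PREDICT(A → id) = { 'id' }
  PREDICT(A → c) = { 'c' }
  PREDICT(A → d) = { 'd' }
  PREDICT(A → num) = { 'num' }
L has a single production, so nothing to check there.

All predict sets are disjoint. The grammar IS LL(1).

Answer: Yes, the grammar is LL(1).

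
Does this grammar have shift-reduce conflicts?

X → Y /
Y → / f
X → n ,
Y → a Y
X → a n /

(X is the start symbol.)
No shift-reduce conflicts

A shift-reduce conflict occurs when an LR(0) state has both:
  - a complete (reduce) item [A → α .] (dot at the end), and
  - a shift item [B → β . c γ] (dot before a terminal).

Augment with X' → X and build the canonical LR(0) collection (I0 = CLOSURE({[X' → . X]}), then GOTO on every symbol after a dot until no new states appear). It has 13 states:
  I0: { [X → . Y /], [X → . a n /], [X → . n ,], [X' → . X], [Y → . / f], [Y → . a Y] }  — shift
  I1: { [Y → / . f] }  — shift
  I2: { [X' → X .] }  — accept
  I3: { [X → Y . /] }  — shift
  I4: { [X → a . n /], [Y → . / f], [Y → . a Y], [Y → a . Y] }  — shift
  I5: { [X → n . ,] }  — shift
  I6: { [X → n , .] }  — reduce
  I7: { [Y → a Y .] }  — reduce
  I8: { [Y → . / f], [Y → . a Y], [Y → a . Y] }  — shift
  I9: { [X → a n . /] }  — shift
  I10: { [X → a n / .] }  — reduce
  I11: { [X → Y / .] }  — reduce
  I12: { [Y → / f .] }  — reduce

No state contains both a complete item and a shift item.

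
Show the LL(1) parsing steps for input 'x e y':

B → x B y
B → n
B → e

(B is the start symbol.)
LL(1) parsing maintains a stack (initially the start symbol over $) and the input. At each step: if the stack top is a terminal, match it against the current input token; if it is a non-terminal N, replace it with the RHS of M[N, lookahead] (the unique production whose predict set contains the lookahead).

Stack is shown with the top on the left.

Stack    Input    Action
------------------------
B $      x e y $  output B → x B y
x B y $  x e y $  match 'x'
B y $    e y $    output B → e
e y $    e y $    match 'e'
y $      y $      match 'y'
$        $        accept

The string is accepted.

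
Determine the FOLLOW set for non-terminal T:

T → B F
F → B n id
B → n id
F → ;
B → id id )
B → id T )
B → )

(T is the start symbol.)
{ $, ')' }

To compute FOLLOW(T), find every occurrence of T on a right-hand side N → α T β: add FIRST(β) \ {ε}, and if β is empty or nullable also add FOLLOW(N). Iterate to a fixed point.

T is the start symbol, so $ ∈ FOLLOW(T).
In B → id T ): T is followed by ')', add FIRST(')') \ {ε} = { ')' }

Taking the union: FOLLOW(T) = { $, ')' }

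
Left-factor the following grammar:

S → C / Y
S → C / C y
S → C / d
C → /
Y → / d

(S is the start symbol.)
S → C / S'
S' → Y
S' → C y
S' → d
C → /
Y → / d

Left-factoring transforms A → αβ₁ | αβ₂ into A → αA' and A' → β₁ | β₂
(α is the longest common prefix among the alternatives). Repeat until
no nonterminal has two alternatives with a common prefix.

Round 1: S has alternatives sharing prefix 'C /'. Introduce S': S → C / S'
  Add: S' → Y
  Add: S' → C y
  Add: S' → d

No remaining common prefixes — done.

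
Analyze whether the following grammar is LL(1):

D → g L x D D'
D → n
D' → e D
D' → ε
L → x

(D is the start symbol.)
No. Predict set conflict for D': { 'e' }

A grammar is LL(1) if for each non-terminal N with multiple productions, the predict sets of those productions are pairwise disjoint, where PREDICT(N → α) = (FIRST(α) \ {ε}) ∪ (FOLLOW(N) if α ⇒* ε).

Relevant sets:
  FOLLOW(D') = { $, 'e' }

For D:
  PREDICT(D → g L x D D') = { 'g' }
  PREDICT(D → n) = { 'n' }
For D':
  PREDICT(D' → e D) = { 'e' }
  PREDICT(D' → ε) = { $, 'e' }
L has a single production, so nothing to check there.

Conflict found: Predict set conflict for D': { 'e' }
The grammar is NOT LL(1).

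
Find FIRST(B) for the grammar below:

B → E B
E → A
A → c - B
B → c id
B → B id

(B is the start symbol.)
{ 'c' }

FIRST sets of the other non-terminals involved (by the same procedure, iterated to a fixed point):
  FIRST(E) = { 'c' }

From B → E B:
  - E is a non-terminal: add FIRST(E) \ {ε} = { 'c' }
    E is not nullable, so stop
From B → c id:
  - c is a terminal: add 'c' and stop
From B → B id:
  - B is the symbol being defined: contributes nothing new
    B is not nullable, so stop

Collecting: FIRST(B) = { 'c' }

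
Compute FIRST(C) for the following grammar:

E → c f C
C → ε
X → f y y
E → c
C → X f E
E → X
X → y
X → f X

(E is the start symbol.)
{ 'f', 'y', ε }

To compute FIRST(C), examine every production with C on the left-hand side, reading each right-hand side left to right until a non-nullable symbol is reached.

FIRST sets of the other non-terminals involved (by the same procedure, iterated to a fixed point):
  FIRST(X) = { 'f', 'y' }

From C → ε:
  - ε-production, so ε ∈ FIRST(C)
From C → X f E:
  - X is a non-terminal: add FIRST(X) \ {ε} = { 'f', 'y' }
    X is not nullable, so stop

Collecting: FIRST(C) = { 'f', 'y', ε }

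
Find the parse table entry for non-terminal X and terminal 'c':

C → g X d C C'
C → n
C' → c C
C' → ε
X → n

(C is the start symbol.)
Empty (error entry)

To find M[X, 'c'], we find productions for X where 'c' is in the predict set (PREDICT(N → α) = (FIRST(α) \ {ε}) ∪ (FOLLOW(N) if α ⇒* ε)).

X → n: PREDICT = { 'n' }

M[X, 'c'] is empty (no production applies)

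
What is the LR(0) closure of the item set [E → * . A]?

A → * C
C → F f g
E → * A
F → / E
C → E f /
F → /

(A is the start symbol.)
{ [A → . * C], [E → * . A] }

To compute CLOSURE, for each item [A → α.Bβ] where B is a non-terminal, add [B → .γ] for all productions B → γ; repeat for the newly added items until nothing changes.

Start with: [E → * . A]
  [E → * . A] has the dot before A: add [A → . * C]
No further items can be added.

CLOSURE = { [A → . * C], [E → * . A] }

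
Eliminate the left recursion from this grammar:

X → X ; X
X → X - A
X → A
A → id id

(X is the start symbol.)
X → A X'
X' → ; X X'
X' → - A X'
X' → ε
A → id id

X is directly left-recursive. The standard transformation for
  A → A α₁ | ... | A α_m | β₁ | ... | β_n
is
  A  → β₁ A' | ... | β_n A'
  A' → α₁ A' | ... | α_m A' | ε

X → A becomes X → A X'
X → X ; X becomes X' → ; X X'
X → X - A becomes X' → - A X'
Add X' → ε

Productions for other non-terminals are unchanged:
  A → id id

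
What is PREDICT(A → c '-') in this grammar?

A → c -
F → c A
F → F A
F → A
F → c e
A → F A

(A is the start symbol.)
{ 'c' }

PREDICT(A → c '-') = (FIRST(RHS) \ {ε}) ∪ (FOLLOW(A) if ε ∈ FIRST(RHS), i.e. RHS ⇒* ε)
FIRST(c '-') = { 'c' }
ε ∉ FIRST(c '-'), so FOLLOW(A) is not added.
PREDICT(A → c '-') = { 'c' }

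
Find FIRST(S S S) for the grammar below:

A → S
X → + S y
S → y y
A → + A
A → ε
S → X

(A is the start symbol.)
FIRST sets of the non-terminals involved (from the grammar, by fixed-point iteration):
  FIRST(S) = { '+', 'y' }

To compute FIRST(S S S), process the symbols left to right:
Symbol S is a non-terminal. Add FIRST(S) \ {ε} = { '+', 'y' }
S is not nullable (ε ∉ FIRST(S)), so stop here.
FIRST(S S S) = { '+', 'y' }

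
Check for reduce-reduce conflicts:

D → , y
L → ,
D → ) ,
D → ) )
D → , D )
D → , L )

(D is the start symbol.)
A reduce-reduce conflict occurs when an LR(0) state has two complete items [A → α .] and [B → β .] — both call for a reduction, and with no lookahead the parser cannot choose between them.

Augment with D' → D and build the canonical LR(0) collection (I0 = CLOSURE({[D' → . D]}), then GOTO on every symbol after a dot until no new states appear). It has 12 states:
  I0: { [D → . ) )], [D → . ) ,], [D → . , D )], [D → . , L )], [D → . , y], [D' → . D] }  — shift
  I1: { [D → ) . )], [D → ) . ,] }  — shift
  I2: { [D → , . D )], [D → , . L )], [D → , . y], [D → . ) )], [D → . ) ,], [D → . , D )], [D → . , L )], [D → . , y], [L → . ,] }  — shift
  I3: { [D' → D .] }  — accept
  I4: { [D → , . D )], [D → , . L )], [D → , . y], [D → . ) )], [D → . ) ,], [D → . , D )], [D → . , L )], [D → . , y], [L → , .], [L → . ,] }  — shift, reduce
  I5: { [D → , D . )] }  — shift
  I6: { [D → , L . )] }  — shift
  I7: { [D → , y .] }  — reduce
  I8: { [D → , L ) .] }  — reduce
  I9: { [D → , D ) .] }  — reduce
  I10: { [D → ) ) .] }  — reduce
  I11: { [D → ) , .] }  — reduce

No state contains more than one complete item.

Answer: No reduce-reduce conflicts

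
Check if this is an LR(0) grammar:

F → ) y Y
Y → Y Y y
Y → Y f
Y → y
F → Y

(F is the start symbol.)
No. Shift-reduce conflict between [F → Y .] and [Y → Y . f]

A grammar is LR(0) if no state in the canonical LR(0) collection has:
  - both a shift item (dot before a terminal) and a complete item (shift-reduce conflict), or
  - two or more complete items (reduce-reduce conflict; the accept item [F' → F .] counts as a complete item here).

Augment with F' → F and build the canonical LR(0) collection (I0 = CLOSURE({[F' → . F]}), then GOTO on every symbol after a dot until no new states appear). It has 10 states:
  I0: { [F → . ) y Y], [F → . Y], [F' → . F], [Y → . Y Y y], [Y → . Y f], [Y → . y] }  — shift
  I1: { [F → ) . y Y] }  — shift
  I2: { [F' → F .] }  — accept
  I3: { [F → Y .], [Y → . Y Y y], [Y → . Y f], [Y → . y], [Y → Y . Y y], [Y → Y . f] }  — shift, reduce
  I4: { [Y → y .] }  — reduce
  I5: { [Y → . Y Y y], [Y → . Y f], [Y → . y], [Y → Y . Y y], [Y → Y . f], [Y → Y Y . y] }  — shift
  I6: { [Y → Y f .] }  — reduce
  I7: { [Y → Y Y y .], [Y → y .] }  — 2 reduces
  I8: { [F → ) y . Y], [Y → . Y Y y], [Y → . Y f], [Y → . y] }  — shift
  I9: { [F → ) y Y .], [Y → . Y Y y], [Y → . Y f], [Y → . y], [Y → Y . Y y], [Y → Y . f] }  — shift, reduce

Conflict in state I3:
  Shift-reduce conflict between [F → Y .] and [Y → Y . f]
So the grammar is NOT LR(0).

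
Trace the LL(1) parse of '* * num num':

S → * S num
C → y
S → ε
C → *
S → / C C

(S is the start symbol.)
LL(1) parsing maintains a stack (initially the start symbol over $) and the input. At each step: if the stack top is a terminal, match it against the current input token; if it is a non-terminal N, replace it with the RHS of M[N, lookahead] (the unique production whose predict set contains the lookahead).

Stack is shown with the top on the left.

Stack          Input          Action
------------------------------------
S $            * * num num $  output S → * S num
* S num $      * * num num $  match '*'
S num $        * num num $    output S → * S num
* S num num $  * num num $    match '*'
S num num $    num num $      output S → ε
num num $      num num $      match 'num'
num $          num $          match 'num'
$              $              accept

The string is accepted.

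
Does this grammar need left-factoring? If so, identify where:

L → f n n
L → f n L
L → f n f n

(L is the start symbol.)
Left-factoring is needed when two productions for the same non-terminal
share a common prefix on the right-hand side.

Productions for L:
  L → f n n
  L → f n L
  L → f n f n

Found common prefix 'f n' in productions for L

Answer: Yes, L has productions with common prefix 'f n'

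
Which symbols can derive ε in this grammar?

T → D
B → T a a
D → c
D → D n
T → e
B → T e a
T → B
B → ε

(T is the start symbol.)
{ 'B', 'T' }

A non-terminal is nullable if it can derive ε (the empty string): either it has an ε-production, or it has a production whose right-hand side consists entirely of nullable non-terminals.

ε-productions: B → ε
So B is immediately nullable.
T → B: every symbol on the right is nullable, so T is nullable too.
No further non-terminal can be added: every production for the remaining non-terminals contains a terminal or a non-nullable non-terminal.
Nullable = { 'B', 'T' }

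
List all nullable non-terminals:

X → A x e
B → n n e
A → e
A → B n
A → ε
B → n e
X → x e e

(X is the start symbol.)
ε-productions: A → ε
So A is immediately nullable.
No further non-terminal can be added: every production for the remaining non-terminals contains a terminal or a non-nullable non-terminal.
Nullable = { 'A' }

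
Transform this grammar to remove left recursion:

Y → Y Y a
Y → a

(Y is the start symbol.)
Y is directly left-recursive. The standard transformation for
  A → A α₁ | ... | A α_m | β₁ | ... | β_n
is
  A  → β₁ A' | ... | β_n A'
  A' → α₁ A' | ... | α_m A' | ε

Y → a becomes Y → a Y'
Y → Y Y a becomes Y' → Y a Y'
Add Y' → ε

Resulting grammar:
Y → a Y'
Y' → Y a Y'
Y' → ε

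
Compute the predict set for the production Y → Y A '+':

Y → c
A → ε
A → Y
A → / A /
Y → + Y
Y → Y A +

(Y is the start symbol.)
PREDICT(Y → Y A '+') = (FIRST(RHS) \ {ε}) ∪ (FOLLOW(Y) if ε ∈ FIRST(RHS), i.e. RHS ⇒* ε)
FIRST(Y) = { '+', 'c' }
FIRST(Y A '+') = { '+', 'c' }
ε ∉ FIRST(Y A '+'), so FOLLOW(Y) is not added.
PREDICT(Y → Y A '+') = { '+', 'c' }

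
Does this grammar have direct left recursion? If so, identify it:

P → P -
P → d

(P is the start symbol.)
P → P -: LEFT RECURSIVE (starts with P)
P → d: starts with d

The grammar has direct left recursion on: P.

Answer: Yes, P is left-recursive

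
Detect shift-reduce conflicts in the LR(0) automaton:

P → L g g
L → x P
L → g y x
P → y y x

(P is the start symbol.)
No shift-reduce conflicts

A shift-reduce conflict occurs when an LR(0) state has both:
  - a complete (reduce) item [A → α .] (dot at the end), and
  - a shift item [B → β . c γ] (dot before a terminal).

Augment with P' → P and build the canonical LR(0) collection (I0 = CLOSURE({[P' → . P]}), then GOTO on every symbol after a dot until no new states appear). It has 13 states:
  I0: { [L → . g y x], [L → . x P], [P → . L g g], [P → . y y x], [P' → . P] }  — shift
  I1: { [P → L . g g] }  — shift
  I2: { [P' → P .] }  — accept
  I3: { [L → g . y x] }  — shift
  I4: { [L → . g y x], [L → . x P], [L → x . P], [P → . L g g], [P → . y y x] }  — shift
  I5: { [P → y . y x] }  — shift
  I6: { [P → y y . x] }  — shift
  I7: { [P → y y x .] }  — reduce
  I8: { [L → x P .] }  — reduce
  I9: { [L → g y . x] }  — shift
  I10: { [L → g y x .] }  — reduce
  I11: { [P → L g . g] }  — shift
  I12: { [P → L g g .] }  — reduce

No state contains both a complete item and a shift item.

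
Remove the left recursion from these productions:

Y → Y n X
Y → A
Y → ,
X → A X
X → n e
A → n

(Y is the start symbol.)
Y is directly left-recursive. The standard transformation for
  A → A α₁ | ... | A α_m | β₁ | ... | β_n
is
  A  → β₁ A' | ... | β_n A'
  A' → α₁ A' | ... | α_m A' | ε

Y → A becomes Y → A Y'
Y → , becomes Y → , Y'
Y → Y n X becomes Y' → n X Y'
Add Y' → ε

Productions for other non-terminals are unchanged:
  X → A X
  X → n e
  A → n

Resulting grammar:
Y → A Y'
Y → , Y'
Y' → n X Y'
Y' → ε
X → A X
X → n e
A → n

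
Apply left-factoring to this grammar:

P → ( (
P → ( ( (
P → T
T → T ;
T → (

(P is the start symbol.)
Left-factoring transforms A → αβ₁ | αβ₂ into A → αA' and A' → β₁ | β₂
(α is the longest common prefix among the alternatives). Repeat until
no nonterminal has two alternatives with a common prefix.

Round 1: P has alternatives sharing prefix '( ('. Introduce P': P → ( ( P'
  Add: P' → ε
  Add: P' → (

No remaining common prefixes — done.

Resulting grammar:
P → ( ( P'
P' → ε
P' → (
P → T
T → T ;
T → (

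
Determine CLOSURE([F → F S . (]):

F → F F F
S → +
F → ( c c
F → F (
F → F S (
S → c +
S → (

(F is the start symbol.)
Start with: [F → F S . (]
The dot precedes the terminal '(', so nothing is added.

CLOSURE = { [F → F S . (] }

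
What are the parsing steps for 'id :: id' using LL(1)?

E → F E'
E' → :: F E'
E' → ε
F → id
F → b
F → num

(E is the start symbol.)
LL(1) parsing maintains a stack (initially the start symbol over $) and the input. At each step: if the stack top is a terminal, match it against the current input token; if it is a non-terminal N, replace it with the RHS of M[N, lookahead] (the unique production whose predict set contains the lookahead).

Stack is shown with the top on the left.

Stack      Input       Action
-----------------------------
E $        id :: id $  output E → F E'
F E' $     id :: id $  output F → id
id E' $    id :: id $  match 'id'
E' $       :: id $     output E' → :: F E'
:: F E' $  :: id $     match '::'
F E' $     id $        output F → id
id E' $    id $        match 'id'
E' $       $           output E' → ε
$          $           accept

The string is accepted.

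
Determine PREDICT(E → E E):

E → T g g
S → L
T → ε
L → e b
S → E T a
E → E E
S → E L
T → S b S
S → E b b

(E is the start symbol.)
{ 'e', 'g' }

PREDICT(E → E E) = (FIRST(RHS) \ {ε}) ∪ (FOLLOW(E) if ε ∈ FIRST(RHS), i.e. RHS ⇒* ε)
FIRST(E) = { 'e', 'g' }
FIRST(E E) = { 'e', 'g' }
ε ∉ FIRST(E E), so FOLLOW(E) is not added.
PREDICT(E → E E) = { 'e', 'g' }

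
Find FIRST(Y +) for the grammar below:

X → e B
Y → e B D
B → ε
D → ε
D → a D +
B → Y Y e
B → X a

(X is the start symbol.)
FIRST sets of the non-terminals involved (from the grammar, by fixed-point iteration):
  FIRST(Y) = { 'e' }

To compute FIRST(Y +), process the symbols left to right:
Symbol Y is a non-terminal. Add FIRST(Y) \ {ε} = { 'e' }
Y is not nullable (ε ∉ FIRST(Y)), so stop here.
FIRST(Y +) = { 'e' }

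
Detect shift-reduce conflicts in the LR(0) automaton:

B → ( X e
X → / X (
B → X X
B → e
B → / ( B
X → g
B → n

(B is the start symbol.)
Augment with B' → B and build the canonical LR(0) collection (I0 = CLOSURE({[B' → . B]}), then GOTO on every symbol after a dot until no new states appear). It has 16 states:
  I0: { [B → . ( X e], [B → . / ( B], [B → . X X], [B → . e], [B → . n], [B' → . B], [X → . / X (], [X → . g] }  — shift
  I1: { [B → ( . X e], [X → . / X (], [X → . g] }  — shift
  I2: { [B → / . ( B], [X → . / X (], [X → . g], [X → / . X (] }  — shift
  I3: { [B' → B .] }  — accept
  I4: { [B → X . X], [X → . / X (], [X → . g] }  — shift
  I5: { [B → e .] }  — reduce
  I6: { [X → g .] }  — reduce
  I7: { [B → n .] }  — reduce
  I8: { [X → . / X (], [X → . g], [X → / . X (] }  — shift
  I9: { [B → X X .] }  — reduce
  I10: { [X → / X . (] }  — shift
  I11: { [X → / X ( .] }  — reduce
  I12: { [B → . ( X e], [B → . / ( B], [B → . X X], [B → . e], [B → . n], [B → / ( . B], [X → . / X (], [X → . g] }  — shift
  I13: { [B → / ( B .] }  — reduce
  I14: { [B → ( X . e] }  — shift
  I15: { [B → ( X e .] }  — reduce

No state contains both a complete item and a shift item.

Answer: No shift-reduce conflicts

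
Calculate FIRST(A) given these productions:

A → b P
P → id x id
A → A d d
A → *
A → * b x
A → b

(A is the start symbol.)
From A → b P:
  - b is a terminal: add 'b' and stop
From A → A d d:
  - A is the symbol being defined: contributes nothing new
    A is not nullable, so stop
From A → *:
  - '*' is a terminal: add '*' and stop
From A → * b x:
  - '*' is a terminal: add '*' and stop
From A → b:
  - b is a terminal: add 'b' and stop

Collecting: FIRST(A) = { '*', 'b' }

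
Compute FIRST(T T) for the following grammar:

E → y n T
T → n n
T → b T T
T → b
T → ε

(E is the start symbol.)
FIRST sets of the non-terminals involved (from the grammar, by fixed-point iteration):
  FIRST(T) = { 'b', 'n', ε }

To compute FIRST(T T), process the symbols left to right:
Symbol T is a non-terminal. Add FIRST(T) \ {ε} = { 'b', 'n' }
T is nullable (ε ∈ FIRST(T)), continue to the next symbol.
Symbol T is a non-terminal. Add FIRST(T) \ {ε} = { 'b', 'n' }
T is nullable (ε ∈ FIRST(T)), continue to the next symbol.
All symbols are nullable, so ε is in the result.
FIRST(T T) = { 'b', 'n', ε }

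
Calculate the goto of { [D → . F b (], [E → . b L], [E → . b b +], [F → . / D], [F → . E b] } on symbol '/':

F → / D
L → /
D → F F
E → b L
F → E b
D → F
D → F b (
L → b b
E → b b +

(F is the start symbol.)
{ [D → . F F], [D → . F b (], [D → . F], [E → . b L], [E → . b b +], [F → . / D], [F → . E b], [F → / . D] }

GOTO(I, '/') = CLOSURE({ [A → αX.β] : [A → α.Xβ] ∈ I, X = '/' })

Items with dot before '/', with the dot advanced:
  [F → . / D] → [F → / . D]
Closure of the advanced items:
  [F → / . D] has the dot before D: add [D → . F F], [D → . F], [D → . F b (]
  [D → . F F] has the dot before F: add [F → . / D], [F → . E b]
  [F → . E b] has the dot before E: add [E → . b L], [E → . b b +]

GOTO = { [D → . F F], [D → . F b (], [D → . F], [E → . b L], [E → . b b +], [F → . / D], [F → . E b], [F → / . D] }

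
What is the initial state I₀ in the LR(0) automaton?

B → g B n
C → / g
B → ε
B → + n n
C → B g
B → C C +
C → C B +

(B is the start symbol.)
{ [B → . + n n], [B → . C C +], [B → . g B n], [B → .], [B' → . B], [C → . / g], [C → . B g], [C → . C B +] }

First, augment the grammar with B' → B
I₀ = CLOSURE({ [B' → . B] }):
  [B' → . B] has the dot before B: add [B → . g B n], [B → .], [B → . + n n], [B → . C C +]
  [B → . C C +] has the dot before C: add [C → . / g], [C → . B g], [C → . C B +]
No further items can be added.

I₀ = { [B → . + n n], [B → . C C +], [B → . g B n], [B → .], [B' → . B], [C → . / g], [C → . B g], [C → . C B +] }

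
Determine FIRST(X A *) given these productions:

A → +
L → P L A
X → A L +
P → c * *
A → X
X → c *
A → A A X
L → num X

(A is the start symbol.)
FIRST sets of the non-terminals involved (from the grammar, by fixed-point iteration):
  FIRST(X) = { '+', 'c' }

To compute FIRST(X A *), process the symbols left to right:
Symbol X is a non-terminal. Add FIRST(X) \ {ε} = { '+', 'c' }
X is not nullable (ε ∉ FIRST(X)), so stop here.
FIRST(X A *) = { '+', 'c' }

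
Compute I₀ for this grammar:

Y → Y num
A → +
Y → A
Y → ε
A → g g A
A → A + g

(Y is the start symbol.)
First, augment the grammar with Y' → Y
I₀ = CLOSURE({ [Y' → . Y] }):
  [Y' → . Y] has the dot before Y: add [Y → . Y num], [Y → . A], [Y → .]
  [Y → . A] has the dot before A: add [A → . +], [A → . g g A], [A → . A + g]
No further items can be added.

I₀ = { [A → . +], [A → . A + g], [A → . g g A], [Y → . A], [Y → . Y num], [Y → .], [Y' → . Y] }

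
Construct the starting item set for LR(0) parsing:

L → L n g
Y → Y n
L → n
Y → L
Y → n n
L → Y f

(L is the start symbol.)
{ [L → . L n g], [L → . Y f], [L → . n], [L' → . L], [Y → . L], [Y → . Y n], [Y → . n n] }

First, augment the grammar with L' → L
I₀ = CLOSURE({ [L' → . L] }):
  [L' → . L] has the dot before L: add [L → . L n g], [L → . n], [L → . Y f]
  [L → . Y f] has the dot before Y: add [Y → . Y n], [Y → . L], [Y → . n n]
No further items can be added.

I₀ = { [L → . L n g], [L → . Y f], [L → . n], [L' → . L], [Y → . L], [Y → . Y n], [Y → . n n] }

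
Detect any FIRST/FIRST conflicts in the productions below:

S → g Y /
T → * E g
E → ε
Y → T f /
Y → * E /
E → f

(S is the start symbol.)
FIRST sets of the non-terminals at (or reachable through a nullable prefix from) the front of some alternative:
  FIRST(T) = { '*' }

Productions for E:
  E → ε: FIRST = { ε }
  E → f: FIRST = { 'f' }
Productions for Y:
  Y → T f /: FIRST = { '*' }
  Y → * E /: FIRST = { '*' }
S, T have only one production, so no FIRST/FIRST conflict is possible there.

Conflict for Y: Y → T f / and Y → * E /
  Overlap: { '*' }

Answer: Yes. Y → T f '/' / Y → '*' E '/' on { '*' }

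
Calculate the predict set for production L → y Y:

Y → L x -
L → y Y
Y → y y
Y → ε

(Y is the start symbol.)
PREDICT(L → y Y) = (FIRST(RHS) \ {ε}) ∪ (FOLLOW(L) if ε ∈ FIRST(RHS), i.e. RHS ⇒* ε)
FIRST(y Y) = { 'y' }
ε ∉ FIRST(y Y), so FOLLOW(L) is not added.
PREDICT(L → y Y) = { 'y' }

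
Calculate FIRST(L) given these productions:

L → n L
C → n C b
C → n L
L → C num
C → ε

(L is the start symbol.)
FIRST sets of the other non-terminals involved (by the same procedure, iterated to a fixed point):
  FIRST(C) = { 'n', ε }

From L → n L:
  - n is a terminal: add 'n' and stop
From L → C num:
  - C is a non-terminal: add FIRST(C) \ {ε} = { 'n' }
    C is nullable, so continue to the next symbol
  - num is a terminal: add 'num' and stop

Collecting: FIRST(L) = { 'n', 'num' }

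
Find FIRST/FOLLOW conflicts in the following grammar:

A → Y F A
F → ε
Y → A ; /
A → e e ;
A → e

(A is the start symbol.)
No FIRST/FOLLOW conflicts.

A FIRST/FOLLOW conflict occurs when a non-terminal N has a nullable alternative N → β (β ⇒* ε) and another alternative N → α with FIRST(α) ∩ FOLLOW(N) ≠ ∅: on such a lookahead the parser cannot decide between expanding α and letting N vanish via β.

Nullable non-terminals: F.
F has a nullable alternative but only one production, so nothing to check.

A, Y have no nullable alternative, so no FIRST/FOLLOW check is needed there.

No FIRST/FOLLOW conflicts found.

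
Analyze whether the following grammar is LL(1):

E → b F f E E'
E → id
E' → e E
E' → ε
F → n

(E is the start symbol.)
A grammar is LL(1) if for each non-terminal N with multiple productions, the predict sets of those productions are pairwise disjoint, where PREDICT(N → α) = (FIRST(α) \ {ε}) ∪ (FOLLOW(N) if α ⇒* ε).

Relevant sets:
  FOLLOW(E') = { $, 'e' }

For E:
  PREDICT(E → b F f E E') = { 'b' }
  PREDICT(E → id) = { 'id' }
For E':
  PREDICT(E' → e E) = { 'e' }
  PREDICT(E' → ε) = { $, 'e' }
F has a single production, so nothing to check there.

Conflict found: Predict set conflict for E': { 'e' }
The grammar is NOT LL(1).

Answer: No. Predict set conflict for E': { 'e' }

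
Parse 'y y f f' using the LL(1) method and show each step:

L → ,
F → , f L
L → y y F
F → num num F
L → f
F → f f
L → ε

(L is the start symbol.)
Stack is shown with the top on the left.

Stack    Input      Action
--------------------------
L $      y y f f $  output L → y y F
y y F $  y y f f $  match 'y'
y F $    y f f $    match 'y'
F $      f f $      output F → f f
f f $    f f $      match 'f'
f $      f $        match 'f'
$        $          accept

The string is accepted.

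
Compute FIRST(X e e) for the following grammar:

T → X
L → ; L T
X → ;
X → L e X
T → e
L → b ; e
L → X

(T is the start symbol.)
FIRST sets of the non-terminals involved (from the grammar, by fixed-point iteration):
  FIRST(X) = { ';', 'b' }

To compute FIRST(X e e), process the symbols left to right:
Symbol X is a non-terminal. Add FIRST(X) \ {ε} = { ';', 'b' }
X is not nullable (ε ∉ FIRST(X)), so stop here.
FIRST(X e e) = { ';', 'b' }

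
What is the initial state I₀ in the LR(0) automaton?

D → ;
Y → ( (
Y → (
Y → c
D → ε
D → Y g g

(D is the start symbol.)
{ [D → . ;], [D → . Y g g], [D → .], [D' → . D], [Y → . ( (], [Y → . (], [Y → . c] }

First, augment the grammar with D' → D
I₀ = CLOSURE({ [D' → . D] }):
  [D' → . D] has the dot before D: add [D → . ;], [D → .], [D → . Y g g]
  [D → . Y g g] has the dot before Y: add [Y → . ( (], [Y → . (], [Y → . c]
No further items can be added.

I₀ = { [D → . ;], [D → . Y g g], [D → .], [D' → . D], [Y → . ( (], [Y → . (], [Y → . c] }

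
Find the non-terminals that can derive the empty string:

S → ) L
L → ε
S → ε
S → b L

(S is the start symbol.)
{ 'L', 'S' }

A non-terminal is nullable if it can derive ε (the empty string): either it has an ε-production, or it has a production whose right-hand side consists entirely of nullable non-terminals.

ε-productions: L → ε, S → ε
So L, S are immediately nullable.
Every non-terminal is now nullable.
Nullable = { 'L', 'S' }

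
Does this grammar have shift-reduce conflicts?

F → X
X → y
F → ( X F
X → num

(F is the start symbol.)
No shift-reduce conflicts

A shift-reduce conflict occurs when an LR(0) state has both:
  - a complete (reduce) item [A → α .] (dot at the end), and
  - a shift item [B → β . c γ] (dot before a terminal).

Augment with F' → F and build the canonical LR(0) collection (I0 = CLOSURE({[F' → . F]}), then GOTO on every symbol after a dot until no new states appear). It has 8 states:
  I0: { [F → . ( X F], [F → . X], [F' → . F], [X → . num], [X → . y] }  — shift
  I1: { [F → ( . X F], [X → . num], [X → . y] }  — shift
  I2: { [F' → F .] }  — accept
  I3: { [F → X .] }  — reduce
  I4: { [X → num .] }  — reduce
  I5: { [X → y .] }  — reduce
  I6: { [F → ( X . F], [F → . ( X F], [F → . X], [X → . num], [X → . y] }  — shift
  I7: { [F → ( X F .] }  — reduce

No state contains both a complete item and a shift item.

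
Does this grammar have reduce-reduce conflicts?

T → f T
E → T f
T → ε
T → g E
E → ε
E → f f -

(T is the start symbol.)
A reduce-reduce conflict occurs when an LR(0) state has two complete items [A → α .] and [B → β .] — both call for a reduction, and with no lookahead the parser cannot choose between them.

Augment with T' → T and build the canonical LR(0) collection (I0 = CLOSURE({[T' → . T]}), then GOTO on every symbol after a dot until no new states appear). It has 11 states:
  I0: { [T → . f T], [T → . g E], [T → .], [T' → . T] }  — shift, reduce
  I1: { [T' → T .] }  — accept
  I2: { [T → . f T], [T → . g E], [T → .], [T → f . T] }  — shift, reduce
  I3: { [E → . T f], [E → . f f -], [E → .], [T → . f T], [T → . g E], [T → .], [T → g . E] }  — shift, 2 reduces
  I4: { [T → g E .] }  — reduce
  I5: { [E → T . f] }  — shift
  I6: { [E → f . f -], [T → . f T], [T → . g E], [T → .], [T → f . T] }  — shift, reduce
  I7: { [T → f T .] }  — reduce
  I8: { [E → f f . -], [T → . f T], [T → . g E], [T → .], [T → f . T] }  — shift, reduce
  I9: { [E → f f - .] }  — reduce
  I10: { [E → T f .] }  — reduce

I3 contains complete items [E → .], [T → .] — reduce-reduce conflict.

Answer: Yes — I3: [E → .] vs [T → .]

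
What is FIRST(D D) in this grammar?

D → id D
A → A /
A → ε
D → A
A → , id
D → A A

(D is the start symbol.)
FIRST sets of the non-terminals involved (from the grammar, by fixed-point iteration):
  FIRST(D) = { ',', '/', 'id', ε }

To compute FIRST(D D), process the symbols left to right:
Symbol D is a non-terminal. Add FIRST(D) \ {ε} = { ',', '/', 'id' }
D is nullable (ε ∈ FIRST(D)), continue to the next symbol.
Symbol D is a non-terminal. Add FIRST(D) \ {ε} = { ',', '/', 'id' }
D is nullable (ε ∈ FIRST(D)), continue to the next symbol.
All symbols are nullable, so ε is in the result.
FIRST(D D) = { ',', '/', 'id', ε }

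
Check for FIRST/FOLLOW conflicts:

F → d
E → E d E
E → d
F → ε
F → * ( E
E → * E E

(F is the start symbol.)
A FIRST/FOLLOW conflict occurs when a non-terminal N has a nullable alternative N → β (β ⇒* ε) and another alternative N → α with FIRST(α) ∩ FOLLOW(N) ≠ ∅: on such a lookahead the parser cannot decide between expanding α and letting N vanish via β.

Nullable non-terminals: F.

F: nullable alternative(s) F → ε; FOLLOW(F) = { $ }
  F → d: FIRST \ {ε} = { 'd' } — disjoint from FOLLOW(F)
  F → ε: FIRST \ {ε} = { } — this is the only nullable alternative, skip
  F → * ( E: FIRST \ {ε} = { '*' } — disjoint from FOLLOW(F)

E has no nullable alternative, so no FIRST/FOLLOW check is needed there.

No FIRST/FOLLOW conflicts found.

Answer: No FIRST/FOLLOW conflicts.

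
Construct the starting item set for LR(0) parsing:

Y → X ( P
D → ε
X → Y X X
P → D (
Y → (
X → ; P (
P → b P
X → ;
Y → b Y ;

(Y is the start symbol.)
{ [X → . ; P (], [X → . ;], [X → . Y X X], [Y → . (], [Y → . X ( P], [Y → . b Y ;], [Y' → . Y] }

First, augment the grammar with Y' → Y
I₀ = CLOSURE({ [Y' → . Y] }):
  [Y' → . Y] has the dot before Y: add [Y → . X ( P], [Y → . (], [Y → . b Y ;]
  [Y → . X ( P] has the dot before X: add [X → . Y X X], [X → . ; P (], [X → . ;]
No further items can be added.

I₀ = { [X → . ; P (], [X → . ;], [X → . Y X X], [Y → . (], [Y → . X ( P], [Y → . b Y ;], [Y' → . Y] }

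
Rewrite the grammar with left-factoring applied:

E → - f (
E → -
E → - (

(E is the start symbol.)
Left-factoring transforms A → αβ₁ | αβ₂ into A → αA' and A' → β₁ | β₂
(α is the longest common prefix among the alternatives). Repeat until
no nonterminal has two alternatives with a common prefix.

Round 1: E has alternatives sharing prefix '-'. Introduce E': E → - E'
  Add: E' → f (
  Add: E' → ε
  Add: E' → (

No remaining common prefixes — done.

Resulting grammar:
E → - E'
E' → f (
E' → ε
E' → (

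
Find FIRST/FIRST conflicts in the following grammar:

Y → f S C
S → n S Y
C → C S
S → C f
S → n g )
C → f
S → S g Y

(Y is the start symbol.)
Yes. S → n S Y / S → n g ')' on { 'n' }; S → n S Y / S → S g Y on { 'n' }; S → C f / S → S g Y on { 'f' }; S → n g ')' / S → S g Y on { 'n' }; C → C S / C → f on { 'f' }

FIRST sets of the non-terminals at (or reachable through a nullable prefix from) the front of some alternative:
  FIRST(C) = { 'f' }
  FIRST(S) = { 'f', 'n' }

Productions for S:
  S → n S Y: FIRST = { 'n' }
  S → C f: FIRST = { 'f' }
  S → n g ): FIRST = { 'n' }
  S → S g Y: FIRST = { 'f', 'n' }
Productions for C:
  C → C S: FIRST = { 'f' }
  C → f: FIRST = { 'f' }
Y has only one production, so no FIRST/FIRST conflict is possible there.

Conflict for S: S → n S Y and S → n g )
  Overlap: { 'n' }
Conflict for S: S → n S Y and S → S g Y
  Overlap: { 'n' }
Conflict for S: S → C f and S → S g Y
  Overlap: { 'f' }
Conflict for S: S → n g ) and S → S g Y
  Overlap: { 'n' }
Conflict for C: C → C S and C → f
  Overlap: { 'f' }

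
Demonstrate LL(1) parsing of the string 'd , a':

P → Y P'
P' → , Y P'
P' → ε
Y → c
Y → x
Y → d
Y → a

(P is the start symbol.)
LL(1) parsing maintains a stack (initially the start symbol over $) and the input. At each step: if the stack top is a terminal, match it against the current input token; if it is a non-terminal N, replace it with the RHS of M[N, lookahead] (the unique production whose predict set contains the lookahead).

Stack is shown with the top on the left.

Stack     Input    Action
-------------------------
P $       d , a $  output P → Y P'
Y P' $    d , a $  output Y → d
d P' $    d , a $  match 'd'
P' $      , a $    output P' → , Y P'
, Y P' $  , a $    match ','
Y P' $    a $      output Y → a
a P' $    a $      match 'a'
P' $      $        output P' → ε
$         $        accept

The string is accepted.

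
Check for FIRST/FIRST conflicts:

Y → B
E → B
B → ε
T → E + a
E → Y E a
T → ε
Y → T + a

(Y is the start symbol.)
A FIRST/FIRST conflict occurs when two productions N → α and N → β for the same non-terminal have FIRST(α) ∩ FIRST(β) ≠ ∅ (with ε ∈ FIRST of a nullable right-hand side, so two nullable alternatives also conflict).

FIRST sets of the non-terminals at (or reachable through a nullable prefix from) the front of some alternative:
  FIRST(B) = { ε }
  FIRST(T) = { '+', 'a', ε }
  FIRST(Y) = { '+', 'a', ε }
  FIRST(E) = { '+', 'a', ε }

Productions for Y:
  Y → B: FIRST = { ε }
  Y → T + a: FIRST = { '+', 'a' }
Productions for E:
  E → B: FIRST = { ε }
  E → Y E a: FIRST = { '+', 'a' }
Productions for T:
  T → E + a: FIRST = { '+', 'a' }
  T → ε: FIRST = { ε }
B has only one production, so no FIRST/FIRST conflict is possible there.

All alternatives of each non-terminal have pairwise disjoint FIRST sets.

Answer: No FIRST/FIRST conflicts.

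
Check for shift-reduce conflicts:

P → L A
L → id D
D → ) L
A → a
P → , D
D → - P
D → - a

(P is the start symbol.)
No shift-reduce conflicts

A shift-reduce conflict occurs when an LR(0) state has both:
  - a complete (reduce) item [A → α .] (dot at the end), and
  - a shift item [B → β . c γ] (dot before a terminal).

Augment with P' → P and build the canonical LR(0) collection (I0 = CLOSURE({[P' → . P]}), then GOTO on every symbol after a dot until no new states appear). It has 14 states:
  I0: { [L → . id D], [P → . , D], [P → . L A], [P' → . P] }  — shift
  I1: { [D → . ) L], [D → . - P], [D → . - a], [P → , . D] }  — shift
  I2: { [A → . a], [P → L . A] }  — shift
  I3: { [P' → P .] }  — accept
  I4: { [D → . ) L], [D → . - P], [D → . - a], [L → id . D] }  — shift
  I5: { [D → ) . L], [L → . id D] }  — shift
  I6: { [D → - . P], [D → - . a], [L → . id D], [P → . , D], [P → . L A] }  — shift
  I7: { [L → id D .] }  — reduce
  I8: { [D → - P .] }  — reduce
  I9: { [D → - a .] }  — reduce
  I10: { [D → ) L .] }  — reduce
  I11: { [P → L A .] }  — reduce
  I12: { [A → a .] }  — reduce
  I13: { [P → , D .] }  — reduce

No state contains both a complete item and a shift item.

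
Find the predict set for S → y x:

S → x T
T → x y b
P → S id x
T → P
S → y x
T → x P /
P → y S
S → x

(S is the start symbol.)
PREDICT(S → y x) = (FIRST(RHS) \ {ε}) ∪ (FOLLOW(S) if ε ∈ FIRST(RHS), i.e. RHS ⇒* ε)
FIRST(y x) = { 'y' }
ε ∉ FIRST(y x), so FOLLOW(S) is not added.
PREDICT(S → y x) = { 'y' }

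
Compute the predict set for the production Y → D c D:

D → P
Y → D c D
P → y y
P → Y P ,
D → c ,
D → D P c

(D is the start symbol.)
{ 'c', 'y' }

PREDICT(Y → D c D) = (FIRST(RHS) \ {ε}) ∪ (FOLLOW(Y) if ε ∈ FIRST(RHS), i.e. RHS ⇒* ε)
FIRST(D) = { 'c', 'y' }
FIRST(D c D) = { 'c', 'y' }
ε ∉ FIRST(D c D), so FOLLOW(Y) is not added.
PREDICT(Y → D c D) = { 'c', 'y' }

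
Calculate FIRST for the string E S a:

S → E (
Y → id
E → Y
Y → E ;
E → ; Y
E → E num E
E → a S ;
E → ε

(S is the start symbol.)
FIRST sets of the non-terminals involved (from the grammar, by fixed-point iteration):
  FIRST(E) = { ';', 'a', 'id', 'num', ε }
  FIRST(S) = { '(', ';', 'a', 'id', 'num' }

To compute FIRST(E S a), process the symbols left to right:
Symbol E is a non-terminal. Add FIRST(E) \ {ε} = { ';', 'a', 'id', 'num' }
E is nullable (ε ∈ FIRST(E)), continue to the next symbol.
Symbol S is a non-terminal. Add FIRST(S) \ {ε} = { '(', ';', 'a', 'id', 'num' }
S is not nullable (ε ∉ FIRST(S)), so stop here.
FIRST(E S a) = { '(', ';', 'a', 'id', 'num' }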